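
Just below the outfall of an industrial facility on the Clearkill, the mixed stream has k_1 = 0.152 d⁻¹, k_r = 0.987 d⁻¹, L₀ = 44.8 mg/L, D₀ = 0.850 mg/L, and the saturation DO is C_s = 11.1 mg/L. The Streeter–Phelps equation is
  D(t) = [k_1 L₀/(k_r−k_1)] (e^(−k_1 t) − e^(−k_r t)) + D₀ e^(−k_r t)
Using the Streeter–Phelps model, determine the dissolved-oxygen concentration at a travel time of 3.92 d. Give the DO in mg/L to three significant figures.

k_1 L₀/(k_r−k_1) = 0.152×44.8/(0.987−0.152) = 6.810/0.8350 = 8.155 mg/L.
e^(−k_1 t) = e^(−0.152×3.920) = 0.5511; e^(−k_r t) = e^(−0.987×3.920) = 0.02088.
D = 8.155 × (0.5511 − 0.02088) + 0.850 × 0.02088 = 4.324 + 0.01775 = 4.342 mg/L.
DO = C_s − D = 11.1 − 4.342 = 6.758 mg/L.

DO ≈ 6.76 mg/L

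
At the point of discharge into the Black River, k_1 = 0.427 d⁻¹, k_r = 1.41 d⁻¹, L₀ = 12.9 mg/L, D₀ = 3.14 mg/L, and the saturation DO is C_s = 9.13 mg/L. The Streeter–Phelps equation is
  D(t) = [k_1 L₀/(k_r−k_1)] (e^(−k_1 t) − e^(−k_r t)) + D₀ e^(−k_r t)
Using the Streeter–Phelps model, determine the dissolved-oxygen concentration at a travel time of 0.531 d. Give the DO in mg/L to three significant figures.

k_1 L₀/(k_r−k_1) = 0.427×12.9/(1.41−0.427) = 5.508/0.9830 = 5.604 mg/L.
e^(−k_1 t) = e^(−0.427×0.5310) = 0.7971; e^(−k_r t) = e^(−1.41×0.5310) = 0.4730.
D = 5.604 × (0.7971 − 0.4730) + 3.14 × 0.4730 = 1.816 + 1.485 = 3.302 mg/L.
DO = C_s − D = 9.13 − 3.302 = 5.828 mg/L.

DO ≈ 5.83 mg/L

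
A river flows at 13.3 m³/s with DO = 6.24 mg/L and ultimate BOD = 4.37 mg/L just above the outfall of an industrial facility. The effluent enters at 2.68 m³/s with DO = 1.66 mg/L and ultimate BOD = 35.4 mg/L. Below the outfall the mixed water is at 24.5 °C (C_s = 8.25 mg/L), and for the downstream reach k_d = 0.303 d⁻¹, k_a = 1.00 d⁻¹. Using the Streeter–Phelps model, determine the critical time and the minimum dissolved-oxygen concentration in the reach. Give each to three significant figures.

t_c ≈ 0.133 d; minimum DO ≈ 5.46 mg/L

Mixed DO = (13.3×6.24 + 2.68×1.66)/(13.3+2.68) = 87.44/15.98 = 5.472 mg/L.
Mixed L₀ = (13.3×4.37 + 2.68×35.4)/(15.98) = 153.0/15.98 = 9.574 mg/L.
Initial deficit D₀ = C_s − DO₀ = 8.25 − 5.472 = 2.778 mg/L.
t_c = (1/0.6970) ln[(1.00/0.303)(1 − 2.778×0.6970/(0.303×9.574))] = 1.435 × ln(1.097) = 0.1333 d.
D_c = (0.303/1.00) × 9.574 × e^(−0.303×0.1333) = 0.3030 × 9.574 × 0.9604 = 2.786 mg/L.
Minimum DO = 8.25 − 2.786 = 5.464 mg/L.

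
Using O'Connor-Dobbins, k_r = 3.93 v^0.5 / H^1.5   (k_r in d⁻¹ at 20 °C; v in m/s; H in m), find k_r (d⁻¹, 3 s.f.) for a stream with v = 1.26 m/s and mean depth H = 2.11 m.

k_r = 3.93 × 1.26^0.5 / 2.11^1.5 = 3.93 × 1.122 / 3.065 = 1.439 d⁻¹.

k_r ≈ 1.44 d⁻¹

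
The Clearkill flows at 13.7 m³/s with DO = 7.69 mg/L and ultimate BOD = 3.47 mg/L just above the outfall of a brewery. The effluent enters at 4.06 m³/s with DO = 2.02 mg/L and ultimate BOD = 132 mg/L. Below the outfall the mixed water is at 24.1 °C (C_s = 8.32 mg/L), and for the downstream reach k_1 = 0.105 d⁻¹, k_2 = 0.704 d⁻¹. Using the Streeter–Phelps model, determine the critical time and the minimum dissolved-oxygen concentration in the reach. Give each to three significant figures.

Mixed DO = (13.7×7.69 + 4.06×2.02)/(13.7+4.06) = 113.6/17.76 = 6.394 mg/L.
Mixed L₀ = (13.7×3.47 + 4.06×132)/(17.76) = 583.5/17.76 = 32.85 mg/L.
Initial deficit D₀ = C_s − DO₀ = 8.32 − 6.394 = 1.926 mg/L.
t_c = (1/0.5990) ln[(0.704/0.105)(1 − 1.926×0.5990/(0.105×32.85))] = 1.669 × ln(4.462) = 2.497 d.
D_c = (0.105/0.704) × 32.85 × e^(−0.105×2.497) = 0.1491 × 32.85 × 0.7694 = 3.770 mg/L.
Minimum DO = 8.32 − 3.770 = 4.550 mg/L.

t_c ≈ 2.50 d; minimum DO ≈ 4.55 mg/L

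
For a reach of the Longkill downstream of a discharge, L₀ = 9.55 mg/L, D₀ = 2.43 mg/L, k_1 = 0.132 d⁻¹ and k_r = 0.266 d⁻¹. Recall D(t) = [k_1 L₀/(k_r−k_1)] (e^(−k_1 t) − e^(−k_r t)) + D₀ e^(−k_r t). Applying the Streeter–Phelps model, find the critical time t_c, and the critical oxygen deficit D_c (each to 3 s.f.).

t_c ≈ 3.00 d; D_c ≈ 3.19 mg/L

At the critical point dD/dt = 0, so k_1 L₀ e^(−k_1 t) = k_r D. Substituting D(t) from the Streeter–Phelps equation and solving for t gives
t_c = ln[(k_r/k_1)(1 − D₀(k_r−k_1)/(k_1 L₀))] / (k_r−k_1).
Here k_r−k_1 = 0.1340 d⁻¹ and 1 − D₀(k_r−k_1)/(k_1 L₀) = 1 − 2.43×0.1340/(0.132×9.55) = 0.7417, so
t_c = ln(2.015 × 0.7417) / 0.1340 = 0.4019 / 0.1340 = 2.999 d.
D_c = (k_1/k_r) L₀ e^(−k_1 t_c) = (0.132/0.266) × 9.55 × e^(−0.132×2.999) = 0.4962 × 9.55 × 0.6731 = 3.190 mg/L.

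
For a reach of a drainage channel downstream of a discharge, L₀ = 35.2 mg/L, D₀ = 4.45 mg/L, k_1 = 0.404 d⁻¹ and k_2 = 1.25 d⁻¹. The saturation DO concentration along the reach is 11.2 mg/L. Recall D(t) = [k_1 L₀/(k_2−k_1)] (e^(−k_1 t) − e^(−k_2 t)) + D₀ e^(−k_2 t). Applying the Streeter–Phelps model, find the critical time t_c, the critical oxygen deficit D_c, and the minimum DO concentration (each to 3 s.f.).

t_c ≈ 0.972 d; D_c ≈ 7.68 mg/L; min DO ≈ 3.52 mg/L

At the critical point dD/dt = 0, so k_1 L₀ e^(−k_1 t) = k_2 D. Substituting D(t) from the Streeter–Phelps equation and solving for t gives
t_c = ln[(k_2/k_1)(1 − D₀(k_2−k_1)/(k_1 L₀))] / (k_2−k_1).
Here k_2−k_1 = 0.8460 d⁻¹ and 1 − D₀(k_2−k_1)/(k_1 L₀) = 1 − 4.45×0.8460/(0.404×35.2) = 0.7353, so
t_c = ln(3.094 × 0.7353) / 0.8460 = 0.8220 / 0.8460 = 0.9716 d.
D_c = (k_1/k_2) L₀ e^(−k_1 t_c) = (0.404/1.25) × 35.2 × e^(−0.404×0.9716) = 0.3232 × 35.2 × 0.6754 = 7.683 mg/L.
Minimum DO = C_s − D_c = 11.2 − 7.683 = 3.517 mg/L.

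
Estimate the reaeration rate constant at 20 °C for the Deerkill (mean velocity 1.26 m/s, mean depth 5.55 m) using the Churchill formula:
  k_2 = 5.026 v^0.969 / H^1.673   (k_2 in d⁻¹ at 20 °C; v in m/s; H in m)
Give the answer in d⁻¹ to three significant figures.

k_2 = 5.026 × 1.26^0.969 / 5.55^1.673 = 5.026 × 1.251 / 17.59 = 0.3575 d⁻¹.

k_2 ≈ 0.358 d⁻¹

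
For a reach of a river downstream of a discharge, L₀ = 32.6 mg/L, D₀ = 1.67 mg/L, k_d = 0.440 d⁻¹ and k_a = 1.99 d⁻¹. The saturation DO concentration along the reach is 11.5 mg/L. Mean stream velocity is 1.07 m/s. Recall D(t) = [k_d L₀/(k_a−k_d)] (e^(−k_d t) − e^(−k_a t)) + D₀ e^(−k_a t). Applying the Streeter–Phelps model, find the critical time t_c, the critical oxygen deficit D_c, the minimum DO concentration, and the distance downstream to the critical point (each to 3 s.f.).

t_c ≈ 0.845 d; D_c ≈ 4.97 mg/L; min DO ≈ 6.53 mg/L; x_c ≈ 78.1 km

With k_a/k_d = 4.523 and 1 − D₀(k_a−k_d)/(k_d L₀) = 0.8195,
t_c = ln(4.523 × 0.8195) / (1.99 − 0.440) = ln(3.707) / 1.550 = 1.310/1.550 = 0.8452 d.
D_c = (k_d/k_a) L₀ e^(−k_d t_c) = (0.440/1.99) × 32.6 × e^(−0.440×0.8452) = 0.2211 × 32.6 × 0.6894 = 4.969 mg/L.
Minimum DO = C_s − D_c = 11.5 − 4.969 = 6.531 mg/L.
x_c = v t_c = 1.07 m/s × 0.8452 d × 86400 s/d = 78140 m ≈ 78.1 km.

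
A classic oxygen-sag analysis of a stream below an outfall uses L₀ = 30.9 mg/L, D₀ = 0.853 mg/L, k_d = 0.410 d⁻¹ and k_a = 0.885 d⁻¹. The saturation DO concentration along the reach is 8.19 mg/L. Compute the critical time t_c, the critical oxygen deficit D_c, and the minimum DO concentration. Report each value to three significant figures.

t_c ≈ 1.55 d; D_c ≈ 7.58 mg/L; min DO ≈ 0.612 mg/L

At the critical point dD/dt = 0, so k_d L₀ e^(−k_d t) = k_a D. Substituting D(t) from the Streeter–Phelps equation and solving for t gives
t_c = ln[(k_a/k_d)(1 − D₀(k_a−k_d)/(k_d L₀))] / (k_a−k_d).
Here k_a−k_d = 0.4750 d⁻¹ and 1 − D₀(k_a−k_d)/(k_d L₀) = 1 − 0.853×0.4750/(0.410×30.9) = 0.9680, so
t_c = ln(2.159 × 0.9680) / 0.4750 = 0.7369 / 0.4750 = 1.551 d.
L(t_c) = L₀ e^(−k_d t_c) = 30.9 × 0.5294 = 16.36 mg/L, and at the critical point k_a D_c = k_d L, so D_c = (0.410/0.885) × 16.36 = 7.578 mg/L.
Minimum DO = C_s − D_c = 8.19 − 7.578 = 0.6121 mg/L.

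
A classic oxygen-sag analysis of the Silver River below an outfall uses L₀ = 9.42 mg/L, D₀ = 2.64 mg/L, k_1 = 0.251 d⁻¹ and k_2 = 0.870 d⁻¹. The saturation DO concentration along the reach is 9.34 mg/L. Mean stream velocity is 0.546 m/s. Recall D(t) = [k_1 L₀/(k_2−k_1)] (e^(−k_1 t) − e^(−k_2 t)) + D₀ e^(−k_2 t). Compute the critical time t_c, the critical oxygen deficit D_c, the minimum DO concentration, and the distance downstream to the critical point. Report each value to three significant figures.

With k_2/k_1 = 3.466 and 1 − D₀(k_2−k_1)/(k_1 L₀) = 0.3089,
t_c = ln(3.466 × 0.3089) / (0.870 − 0.251) = ln(1.071) / 0.6190 = 0.06815/0.6190 = 0.1101 d.
D_c = (k_1/k_2) L₀ e^(−k_1 t_c) = (0.251/0.870) × 9.42 × e^(−0.251×0.1101) = 0.2885 × 9.42 × 0.9727 = 2.644 mg/L.
Minimum DO = C_s − D_c = 9.34 − 2.644 = 6.696 mg/L.
x_c = v t_c = 0.546 m/s × 0.1101 d × 86400 s/d = 5194 m ≈ 5.19 km.

t_c ≈ 0.110 d; D_c ≈ 2.64 mg/L; min DO ≈ 6.70 mg/L; x_c ≈ 5.19 km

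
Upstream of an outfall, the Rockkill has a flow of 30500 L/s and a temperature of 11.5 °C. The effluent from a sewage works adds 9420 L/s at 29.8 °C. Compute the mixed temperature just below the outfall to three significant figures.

15.8 °C

Flow-weighted mixing: C = (Q_r C_r + Q_w C_w)/(Q_r + Q_w)
= (30500×11.5 + 9420×29.8)/(30500 + 9420) = 631500/39920 = 15.82 °C.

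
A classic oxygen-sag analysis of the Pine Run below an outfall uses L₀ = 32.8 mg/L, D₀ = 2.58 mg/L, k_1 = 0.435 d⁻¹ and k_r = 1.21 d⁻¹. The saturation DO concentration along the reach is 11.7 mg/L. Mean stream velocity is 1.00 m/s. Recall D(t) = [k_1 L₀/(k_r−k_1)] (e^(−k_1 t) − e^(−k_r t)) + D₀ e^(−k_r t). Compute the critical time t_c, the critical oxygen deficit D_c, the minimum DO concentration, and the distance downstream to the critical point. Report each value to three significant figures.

t_c = [1/(k_r−k_1)] ln[(k_r/k_1)(1 − D₀(k_r−k_1)/(k_1 L₀))]
= [1/(1.21−0.435)] ln[(1.21/0.435)(1 − 2.58×0.7750/(0.435×32.8))]
= (1/0.7750) ln[2.782 × 0.8599] = 1.290 × ln(2.392) = 1.290 × 0.8720 = 1.125 d.
L(t_c) = L₀ e^(−k_1 t_c) = 32.8 × 0.6130 = 20.10 mg/L, and at the critical point k_r D_c = k_1 L, so D_c = (0.435/1.21) × 20.10 = 7.228 mg/L.
Minimum DO = C_s − D_c = 11.7 − 7.228 = 4.472 mg/L.
x_c = v t_c = 1.00 m/s × 1.125 d × 86400 s/d = 97220 m ≈ 97.2 km.

t_c ≈ 1.13 d; D_c ≈ 7.23 mg/L; min DO ≈ 4.47 mg/L; x_c ≈ 97.2 km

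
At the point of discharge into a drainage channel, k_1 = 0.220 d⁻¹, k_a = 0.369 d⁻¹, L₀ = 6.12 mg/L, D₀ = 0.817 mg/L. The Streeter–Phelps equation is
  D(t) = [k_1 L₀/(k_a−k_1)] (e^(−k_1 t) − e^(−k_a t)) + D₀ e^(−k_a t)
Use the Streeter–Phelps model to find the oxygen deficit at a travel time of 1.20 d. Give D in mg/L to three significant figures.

k_1 L₀/(k_a−k_1) = 0.220×6.12/(0.369−0.220) = 1.346/0.1490 = 9.036 mg/L.
e^(−k_1 t) = e^(−0.220×1.200) = 0.7680; e^(−k_a t) = e^(−0.369×1.200) = 0.6422.
D = 9.036 × (0.7680 − 0.6422) + 0.817 × 0.6422 = 1.136 + 0.5247 = 1.661 mg/L.

D ≈ 1.66 mg/L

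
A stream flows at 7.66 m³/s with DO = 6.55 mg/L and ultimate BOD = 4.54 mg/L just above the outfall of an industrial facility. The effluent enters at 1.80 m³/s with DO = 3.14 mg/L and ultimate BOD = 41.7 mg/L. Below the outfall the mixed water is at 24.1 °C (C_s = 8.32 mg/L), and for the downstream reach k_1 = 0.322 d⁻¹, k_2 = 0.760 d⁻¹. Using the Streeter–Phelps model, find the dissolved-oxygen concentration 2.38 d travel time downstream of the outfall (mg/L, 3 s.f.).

DO ≈ 5.36 mg/L

Mixed DO = (7.66×6.55 + 1.80×3.14)/(7.66+1.80) = 55.83/9.460 = 5.901 mg/L.
Mixed L₀ = (7.66×4.54 + 1.80×41.7)/(9.460) = 109.8/9.460 = 11.61 mg/L.
Initial deficit D₀ = C_s − DO₀ = 8.32 − 5.901 = 2.419 mg/L.
D(2.38) = [0.322×11.61/(0.760−0.322)](e^(−0.322×2.38) − e^(−0.760×2.38)) + 2.419 e^(−0.760×2.38)
= 8.536 × (0.4647 − 0.1639) + 2.419 × 0.1639 = 2.964 mg/L.
DO = 8.32 − 2.964 = 5.356 mg/L.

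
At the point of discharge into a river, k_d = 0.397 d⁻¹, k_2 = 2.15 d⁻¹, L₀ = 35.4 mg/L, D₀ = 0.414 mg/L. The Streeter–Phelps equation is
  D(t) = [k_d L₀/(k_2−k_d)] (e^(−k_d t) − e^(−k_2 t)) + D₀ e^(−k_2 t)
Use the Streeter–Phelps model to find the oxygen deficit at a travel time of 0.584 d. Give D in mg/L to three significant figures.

k_d L₀/(k_2−k_d) = 0.397×35.4/(2.15−0.397) = 14.05/1.753 = 8.017 mg/L.
e^(−k_d t) = e^(−0.397×0.5840) = 0.7931; e^(−k_2 t) = e^(−2.15×0.5840) = 0.2849.
D = 8.017 × (0.7931 − 0.2849) + 0.414 × 0.2849 = 4.074 + 0.1180 = 4.192 mg/L.

D ≈ 4.19 mg/L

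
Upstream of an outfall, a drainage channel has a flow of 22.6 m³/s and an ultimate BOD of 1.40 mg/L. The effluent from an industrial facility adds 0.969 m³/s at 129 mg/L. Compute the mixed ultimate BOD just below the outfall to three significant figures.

Flow-weighted mixing: C = (Q_r C_r + Q_w C_w)/(Q_r + Q_w)
= (22.6×1.40 + 0.969×129)/(22.6 + 0.969) = 156.6/23.57 = 6.646 mg/L.

6.65 mg/L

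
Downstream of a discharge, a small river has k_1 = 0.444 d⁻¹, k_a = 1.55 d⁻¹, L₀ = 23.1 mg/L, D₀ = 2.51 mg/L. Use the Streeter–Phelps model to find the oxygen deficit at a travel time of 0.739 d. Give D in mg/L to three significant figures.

D ≈ 4.53 mg/L

k_1 L₀/(k_a−k_1) = 0.444×23.1/(1.55−0.444) = 10.26/1.106 = 9.273 mg/L.
e^(−k_1 t) = e^(−0.444×0.7390) = 0.7203; e^(−k_a t) = e^(−1.55×0.7390) = 0.3181.
D = 9.273 × (0.7203 − 0.3181) + 2.51 × 0.3181 = 3.730 + 0.7984 = 4.528 mg/L.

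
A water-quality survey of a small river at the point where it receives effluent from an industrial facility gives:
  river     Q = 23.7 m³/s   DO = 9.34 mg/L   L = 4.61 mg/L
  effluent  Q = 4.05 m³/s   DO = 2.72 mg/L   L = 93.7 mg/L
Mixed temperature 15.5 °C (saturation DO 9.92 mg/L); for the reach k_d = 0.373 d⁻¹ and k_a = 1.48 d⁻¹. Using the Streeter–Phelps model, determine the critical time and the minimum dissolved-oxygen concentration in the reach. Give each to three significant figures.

t_c ≈ 0.972 d; minimum DO ≈ 6.83 mg/L

Mixed DO = (23.7×9.34 + 4.05×2.72)/(23.7+4.05) = 232.4/27.75 = 8.374 mg/L.
Mixed L₀ = (23.7×4.61 + 4.05×93.7)/(27.75) = 488.7/27.75 = 17.61 mg/L.
Initial deficit D₀ = C_s − DO₀ = 9.92 − 8.374 = 1.546 mg/L.
t_c = (1/1.107) ln[(1.48/0.373)(1 − 1.546×1.107/(0.373×17.61))] = 0.9033 × ln(2.934) = 0.9723 d.
D_c = (0.373/1.48) × 17.61 × e^(−0.373×0.9723) = 0.2520 × 17.61 × 0.6958 = 3.089 mg/L.
Minimum DO = 9.92 − 3.089 = 6.831 mg/L.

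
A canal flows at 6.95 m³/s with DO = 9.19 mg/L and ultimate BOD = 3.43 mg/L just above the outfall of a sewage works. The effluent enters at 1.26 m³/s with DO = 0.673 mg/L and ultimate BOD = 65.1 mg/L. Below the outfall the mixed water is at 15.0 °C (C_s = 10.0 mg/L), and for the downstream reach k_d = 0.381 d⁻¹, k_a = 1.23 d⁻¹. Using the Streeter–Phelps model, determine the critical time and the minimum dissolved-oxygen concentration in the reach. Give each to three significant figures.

t_c ≈ 0.844 d; minimum DO ≈ 7.10 mg/L

Mixed DO = (6.95×9.19 + 1.26×0.673)/(6.95+1.26) = 64.72/8.210 = 7.883 mg/L.
Mixed L₀ = (6.95×3.43 + 1.26×65.1)/(8.210) = 105.9/8.210 = 12.89 mg/L.
Initial deficit D₀ = C_s − DO₀ = 10.0 − 7.883 = 2.117 mg/L.
t_c = (1/0.8490) ln[(1.23/0.381)(1 − 2.117×0.8490/(0.381×12.89))] = 1.178 × ln(2.047) = 0.8439 d.
D_c = (0.381/1.23) × 12.89 × e^(−0.381×0.8439) = 0.3098 × 12.89 × 0.7250 = 2.896 mg/L.
Minimum DO = 10.0 − 2.896 = 7.104 mg/L.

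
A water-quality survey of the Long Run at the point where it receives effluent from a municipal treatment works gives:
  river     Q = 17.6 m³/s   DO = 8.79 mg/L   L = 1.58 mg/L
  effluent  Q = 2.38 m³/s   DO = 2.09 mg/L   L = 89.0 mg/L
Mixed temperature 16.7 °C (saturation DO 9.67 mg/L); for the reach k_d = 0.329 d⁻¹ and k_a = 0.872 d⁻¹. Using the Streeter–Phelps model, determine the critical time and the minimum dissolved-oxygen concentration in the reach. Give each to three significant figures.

Mixed DO = (17.6×8.79 + 2.38×2.09)/(17.6+2.38) = 159.7/19.98 = 7.992 mg/L.
Mixed L₀ = (17.6×1.58 + 2.38×89.0)/(19.98) = 239.6/19.98 = 11.99 mg/L.
Initial deficit D₀ = C_s − DO₀ = 9.67 − 7.992 = 1.678 mg/L.
t_c = (1/0.5430) ln[(0.872/0.329)(1 − 1.678×0.5430/(0.329×11.99))] = 1.842 × ln(2.038) = 1.312 d.
D_c = (0.329/0.872) × 11.99 × e^(−0.329×1.312) = 0.3773 × 11.99 × 0.6495 = 2.939 mg/L.
Minimum DO = 9.67 − 2.939 = 6.731 mg/L.

t_c ≈ 1.31 d; minimum DO ≈ 6.73 mg/L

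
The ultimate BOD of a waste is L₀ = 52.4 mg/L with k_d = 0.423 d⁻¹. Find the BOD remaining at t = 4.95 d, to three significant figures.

L ≈ 6.46 mg/L

L_t = L₀ e^(−k_d t) = 52.4 × e^(−0.423×4.95) = 52.4 × 0.1232 = 6.456 mg/L.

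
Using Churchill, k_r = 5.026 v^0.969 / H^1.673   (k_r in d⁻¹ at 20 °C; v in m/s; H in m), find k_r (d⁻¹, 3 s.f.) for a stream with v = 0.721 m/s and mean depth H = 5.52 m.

k_r ≈ 0.210 d⁻¹

k_r = 5.026 × 0.721^0.969 / 5.52^1.673 = 5.026 × 0.7283 / 17.43 = 0.2100 d⁻¹.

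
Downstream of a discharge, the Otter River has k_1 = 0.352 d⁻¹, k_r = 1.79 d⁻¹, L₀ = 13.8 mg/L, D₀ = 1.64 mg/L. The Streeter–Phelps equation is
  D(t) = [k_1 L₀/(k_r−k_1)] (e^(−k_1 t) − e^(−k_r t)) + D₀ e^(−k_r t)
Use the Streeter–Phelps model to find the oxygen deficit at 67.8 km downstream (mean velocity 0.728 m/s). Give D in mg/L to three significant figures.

D ≈ 2.06 mg/L

Travel time t = x/v = 67.8 km / (0.728 m/s) = 67800 m / 0.728 m/s = 93130 s = 1.078 d.
k_1 L₀/(k_r−k_1) = 0.352×13.8/(1.79−0.352) = 4.858/1.438 = 3.378 mg/L.
e^(−k_1 t) = e^(−0.352×1.078) = 0.6843; e^(−k_r t) = e^(−1.79×1.078) = 0.1452.
D = 3.378 × (0.6843 − 0.1452) + 1.64 × 0.1452 = 1.821 + 0.2382 = 2.059 mg/L.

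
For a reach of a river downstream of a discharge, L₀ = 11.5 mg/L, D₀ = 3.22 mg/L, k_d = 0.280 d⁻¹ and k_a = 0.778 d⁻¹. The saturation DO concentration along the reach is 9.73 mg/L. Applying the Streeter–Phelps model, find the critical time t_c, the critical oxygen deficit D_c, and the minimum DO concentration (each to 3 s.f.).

t_c ≈ 0.668 d; D_c ≈ 3.43 mg/L; min DO ≈ 6.30 mg/L

With k_a/k_d = 2.779 and 1 − D₀(k_a−k_d)/(k_d L₀) = 0.5020,
t_c = ln(2.779 × 0.5020) / (0.778 − 0.280) = ln(1.395) / 0.4980 = 0.3328/0.4980 = 0.6682 d.
D_c = (k_d/k_a) L₀ e^(−k_d t_c) = (0.280/0.778) × 11.5 × e^(−0.280×0.6682) = 0.3599 × 11.5 × 0.8294 = 3.433 mg/L.
Minimum DO = C_s − D_c = 9.73 − 3.433 = 6.297 mg/L.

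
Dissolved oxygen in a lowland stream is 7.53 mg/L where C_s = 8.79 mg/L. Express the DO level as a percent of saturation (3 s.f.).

% saturation = C/C_s × 100 = 7.53/8.79 × 100 = 85.7 %.

85.7 % saturation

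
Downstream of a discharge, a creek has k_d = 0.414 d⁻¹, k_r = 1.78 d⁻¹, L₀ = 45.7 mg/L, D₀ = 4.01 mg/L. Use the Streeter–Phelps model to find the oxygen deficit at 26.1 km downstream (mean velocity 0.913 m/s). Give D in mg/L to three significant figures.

Travel time t = x/v = 26.1 km / (0.913 m/s) = 26100 m / 0.913 m/s = 28590 s = 0.3309 d.
k_d L₀/(k_r−k_d) = 0.414×45.7/(1.78−0.414) = 18.92/1.366 = 13.85 mg/L.
e^(−k_d t) = e^(−0.414×0.3309) = 0.8720; e^(−k_r t) = e^(−1.78×0.3309) = 0.5549.
D = 13.85 × (0.8720 − 0.5549) + 4.01 × 0.5549 = 4.392 + 2.225 = 6.617 mg/L.

D ≈ 6.62 mg/L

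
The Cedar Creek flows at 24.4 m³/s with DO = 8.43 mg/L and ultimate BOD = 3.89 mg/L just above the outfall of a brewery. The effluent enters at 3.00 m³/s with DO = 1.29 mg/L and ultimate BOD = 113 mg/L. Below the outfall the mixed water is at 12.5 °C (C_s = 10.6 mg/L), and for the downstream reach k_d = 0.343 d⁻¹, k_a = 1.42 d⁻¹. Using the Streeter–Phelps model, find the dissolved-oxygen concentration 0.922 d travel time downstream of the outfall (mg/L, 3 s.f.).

Mixed DO = (24.4×8.43 + 3.00×1.29)/(24.4+3.00) = 209.6/27.40 = 7.648 mg/L.
Mixed L₀ = (24.4×3.89 + 3.00×113)/(27.40) = 433.9/27.40 = 15.84 mg/L.
Initial deficit D₀ = C_s − DO₀ = 10.6 − 7.648 = 2.952 mg/L.
D(0.922) = [0.343×15.84/(1.42−0.343)](e^(−0.343×0.922) − e^(−1.42×0.922)) + 2.952 e^(−1.42×0.922)
= 5.044 × (0.7289 − 0.2700) + 2.952 × 0.2700 = 3.111 mg/L.
DO = 10.6 − 3.111 = 7.489 mg/L.

DO ≈ 7.49 mg/L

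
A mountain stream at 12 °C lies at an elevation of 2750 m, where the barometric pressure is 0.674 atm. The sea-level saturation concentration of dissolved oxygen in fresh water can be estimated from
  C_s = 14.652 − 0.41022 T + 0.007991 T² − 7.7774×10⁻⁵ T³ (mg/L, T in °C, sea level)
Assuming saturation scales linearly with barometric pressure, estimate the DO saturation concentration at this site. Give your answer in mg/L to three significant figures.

C_s ≈ 7.24 mg/L

At sea level: C_s = 14.652 − 0.41022×12 + 0.007991×12² − 7.7774×10⁻⁵×12³ = 10.75 mg/L.
Pressure correction: C_s' = 10.75 × 0.674 = 7.243 mg/L.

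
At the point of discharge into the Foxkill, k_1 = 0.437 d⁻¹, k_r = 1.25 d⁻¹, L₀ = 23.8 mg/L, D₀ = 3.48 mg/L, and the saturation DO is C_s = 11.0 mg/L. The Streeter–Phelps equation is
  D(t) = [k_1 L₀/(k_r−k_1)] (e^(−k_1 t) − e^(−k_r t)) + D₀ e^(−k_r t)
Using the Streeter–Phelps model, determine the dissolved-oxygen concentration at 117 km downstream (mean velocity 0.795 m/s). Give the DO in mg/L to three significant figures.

DO ≈ 6.03 mg/L

Travel time t = x/v = 117 km / (0.795 m/s) = 117000 m / 0.795 m/s = 147200 s = 1.703 d.
k_1 L₀/(k_r−k_1) = 0.437×23.8/(1.25−0.437) = 10.40/0.8130 = 12.79 mg/L.
e^(−k_1 t) = e^(−0.437×1.703) = 0.4750; e^(−k_r t) = e^(−1.25×1.703) = 0.1189.
D = 12.79 × (0.4750 − 0.1189) + 3.48 × 0.1189 = 4.556 + 0.4139 = 4.969 mg/L.
DO = C_s − D = 11.0 − 4.969 = 6.031 mg/L.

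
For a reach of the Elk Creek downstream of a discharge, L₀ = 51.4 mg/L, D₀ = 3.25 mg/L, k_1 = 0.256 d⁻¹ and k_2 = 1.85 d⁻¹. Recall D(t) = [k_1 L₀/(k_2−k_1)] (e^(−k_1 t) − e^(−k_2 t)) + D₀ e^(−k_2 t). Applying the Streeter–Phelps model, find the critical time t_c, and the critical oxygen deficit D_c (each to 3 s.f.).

t_c = [1/(k_2−k_1)] ln[(k_2/k_1)(1 − D₀(k_2−k_1)/(k_1 L₀))]
= [1/(1.85−0.256)] ln[(1.85/0.256)(1 − 3.25×1.594/(0.256×51.4))]
= (1/1.594) ln[7.227 × 0.6063] = 0.6274 × ln(4.381) = 0.6274 × 1.477 = 0.9268 d.
L(t_c) = L₀ e^(−k_1 t_c) = 51.4 × 0.7888 = 40.54 mg/L, and at the critical point k_2 D_c = k_1 L, so D_c = (0.256/1.85) × 40.54 = 5.610 mg/L.

t_c ≈ 0.927 d; D_c ≈ 5.61 mg/L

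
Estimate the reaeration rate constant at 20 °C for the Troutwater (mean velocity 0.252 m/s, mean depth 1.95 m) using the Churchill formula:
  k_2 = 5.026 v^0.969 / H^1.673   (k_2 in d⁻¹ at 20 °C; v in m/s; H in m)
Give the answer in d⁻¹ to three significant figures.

k_2 = 5.026 × 0.252^0.969 / 1.95^1.673 = 5.026 × 0.2630 / 3.057 = 0.4325 d⁻¹.

k_2 ≈ 0.432 d⁻¹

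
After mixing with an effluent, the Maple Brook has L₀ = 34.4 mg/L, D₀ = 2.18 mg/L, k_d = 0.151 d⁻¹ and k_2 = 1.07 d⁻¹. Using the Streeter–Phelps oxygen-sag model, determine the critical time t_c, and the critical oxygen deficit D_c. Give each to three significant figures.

At the critical point dD/dt = 0, so k_d L₀ e^(−k_d t) = k_2 D. Substituting D(t) from the Streeter–Phelps equation and solving for t gives
t_c = ln[(k_2/k_d)(1 − D₀(k_2−k_d)/(k_d L₀))] / (k_2−k_d).
Here k_2−k_d = 0.9190 d⁻¹ and 1 − D₀(k_2−k_d)/(k_d L₀) = 1 − 2.18×0.9190/(0.151×34.4) = 0.6143, so
t_c = ln(7.086 × 0.6143) / 0.9190 = 1.471 / 0.9190 = 1.601 d.
D_c = (k_d/k_2) L₀ e^(−k_d t_c) = (0.151/1.07) × 34.4 × e^(−0.151×1.601) = 0.1411 × 34.4 × 0.7853 = 3.812 mg/L.

t_c ≈ 1.60 d; D_c ≈ 3.81 mg/L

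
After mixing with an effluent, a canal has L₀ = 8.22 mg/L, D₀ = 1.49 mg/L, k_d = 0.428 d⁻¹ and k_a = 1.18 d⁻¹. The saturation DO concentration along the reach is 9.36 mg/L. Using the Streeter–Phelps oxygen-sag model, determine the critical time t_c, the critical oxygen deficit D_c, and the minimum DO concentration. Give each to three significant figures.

t_c ≈ 0.839 d; D_c ≈ 2.08 mg/L; min DO ≈ 7.28 mg/L

t_c = [1/(k_a−k_d)] ln[(k_a/k_d)(1 − D₀(k_a−k_d)/(k_d L₀))]
= [1/(1.18−0.428)] ln[(1.18/0.428)(1 − 1.49×0.7520/(0.428×8.22))]
= (1/0.7520) ln[2.757 × 0.6815] = 1.330 × ln(1.879) = 1.330 × 0.6307 = 0.8387 d.
D_c = (k_d/k_a) L₀ e^(−k_d t_c) = (0.428/1.18) × 8.22 × e^(−0.428×0.8387) = 0.3627 × 8.22 × 0.6984 = 2.082 mg/L.
Minimum DO = C_s − D_c = 9.36 − 2.082 = 7.278 mg/L.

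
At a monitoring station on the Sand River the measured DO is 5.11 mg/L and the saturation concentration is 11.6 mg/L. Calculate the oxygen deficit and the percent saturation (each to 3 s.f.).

D = C_s − C = 11.6 − 5.11 = 6.49 mg/L.
% saturation = 5.11/11.6 × 100 = 44.1 %.

D ≈ 6.49 mg/L; 44.1 % saturation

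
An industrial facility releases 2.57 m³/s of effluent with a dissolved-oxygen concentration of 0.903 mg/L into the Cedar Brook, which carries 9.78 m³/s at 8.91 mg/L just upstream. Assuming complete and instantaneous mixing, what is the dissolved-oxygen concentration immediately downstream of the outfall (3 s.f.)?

7.24 mg/L

Flow-weighted mixing: C = (Q_r C_r + Q_w C_w)/(Q_r + Q_w)
= (9.78×8.91 + 2.57×0.903)/(9.78 + 2.57) = 89.46/12.35 = 7.244 mg/L.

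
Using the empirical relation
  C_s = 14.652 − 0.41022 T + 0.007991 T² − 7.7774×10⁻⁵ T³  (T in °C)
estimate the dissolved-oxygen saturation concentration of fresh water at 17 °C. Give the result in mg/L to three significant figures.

C_s ≈ 9.61 mg/L

C_s = 14.652 − 0.41022×17 + 0.007991×17² − 7.7774×10⁻⁵×17³ = 9.606 mg/L.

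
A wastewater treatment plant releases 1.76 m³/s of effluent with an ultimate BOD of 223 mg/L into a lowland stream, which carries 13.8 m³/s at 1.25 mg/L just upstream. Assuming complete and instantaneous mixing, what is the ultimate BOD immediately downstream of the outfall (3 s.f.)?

Flow-weighted mixing: C = (Q_r C_r + Q_w C_w)/(Q_r + Q_w)
= (13.8×1.25 + 1.76×223)/(13.8 + 1.76) = 409.7/15.56 = 26.33 mg/L.

26.3 mg/L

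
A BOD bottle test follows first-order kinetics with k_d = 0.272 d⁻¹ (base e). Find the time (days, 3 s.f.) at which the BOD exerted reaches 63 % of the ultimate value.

y/L₀ = 1 − e^(−k_d t) = 0.63 ⇒ e^(−k_d t) = 0.370
t = −ln(0.370) / 0.272 = 0.9943 / 0.272 = 3.655 d.

t ≈ 3.66 d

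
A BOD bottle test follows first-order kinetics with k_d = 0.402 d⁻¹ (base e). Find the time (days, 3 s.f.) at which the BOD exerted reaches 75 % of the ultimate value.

t ≈ 3.45 d

y/L₀ = 1 − e^(−k_d t) = 0.75 ⇒ e^(−k_d t) = 0.250
t = −ln(0.250) / 0.402 = 1.386 / 0.402 = 3.448 d.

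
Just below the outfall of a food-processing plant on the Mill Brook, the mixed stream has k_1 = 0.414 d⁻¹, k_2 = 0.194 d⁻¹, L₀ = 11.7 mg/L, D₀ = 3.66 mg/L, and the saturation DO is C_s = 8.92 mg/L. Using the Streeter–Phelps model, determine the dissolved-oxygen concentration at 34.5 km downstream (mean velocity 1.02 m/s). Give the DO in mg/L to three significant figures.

DO ≈ 3.84 mg/L

Travel time t = x/v = 34.5 km / (1.02 m/s) = 34500 m / 1.02 m/s = 33820 s = 0.3915 d.
k_1 L₀/(k_2−k_1) = 0.414×11.7/(0.194−0.414) = 4.844/-0.2200 = -22.02 mg/L.
e^(−k_1 t) = e^(−0.414×0.3915) = 0.8504; e^(−k_2 t) = e^(−0.194×0.3915) = 0.9269.
D = -22.02 × (0.8504 − 0.9269) + 3.66 × 0.9269 = 1.684 + 3.392 = 5.076 mg/L.
DO = C_s − D = 8.92 − 5.076 = 3.844 mg/L.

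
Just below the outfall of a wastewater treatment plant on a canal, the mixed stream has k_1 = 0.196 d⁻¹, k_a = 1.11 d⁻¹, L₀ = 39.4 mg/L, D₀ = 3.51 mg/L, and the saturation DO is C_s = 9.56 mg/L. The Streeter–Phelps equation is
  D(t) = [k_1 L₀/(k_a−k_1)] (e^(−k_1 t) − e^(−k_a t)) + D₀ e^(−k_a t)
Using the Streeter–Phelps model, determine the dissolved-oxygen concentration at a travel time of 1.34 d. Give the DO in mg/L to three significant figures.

k_1 L₀/(k_a−k_1) = 0.196×39.4/(1.11−0.196) = 7.722/0.9140 = 8.449 mg/L.
e^(−k_1 t) = e^(−0.196×1.340) = 0.7690; e^(−k_a t) = e^(−1.11×1.340) = 0.2260.
D = 8.449 × (0.7690 − 0.2260) + 3.51 × 0.2260 = 4.588 + 0.7931 = 5.381 mg/L.
DO = C_s − D = 9.56 − 5.381 = 4.179 mg/L.

DO ≈ 4.18 mg/L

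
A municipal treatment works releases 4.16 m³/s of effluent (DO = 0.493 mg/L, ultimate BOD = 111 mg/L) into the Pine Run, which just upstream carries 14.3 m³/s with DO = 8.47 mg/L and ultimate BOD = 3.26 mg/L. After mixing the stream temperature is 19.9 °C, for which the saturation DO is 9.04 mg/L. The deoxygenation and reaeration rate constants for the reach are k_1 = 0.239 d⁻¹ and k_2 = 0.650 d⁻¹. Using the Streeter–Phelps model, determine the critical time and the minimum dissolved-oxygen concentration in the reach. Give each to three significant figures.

Mixed DO = (14.3×8.47 + 4.16×0.493)/(14.3+4.16) = 123.2/18.46 = 6.672 mg/L.
Mixed L₀ = (14.3×3.26 + 4.16×111)/(18.46) = 508.4/18.46 = 27.54 mg/L.
Initial deficit D₀ = C_s − DO₀ = 9.04 − 6.672 = 2.368 mg/L.
t_c = (1/0.4110) ln[(0.650/0.239)(1 − 2.368×0.4110/(0.239×27.54))] = 2.433 × ln(2.318) = 2.045 d.
D_c = (0.239/0.650) × 27.54 × e^(−0.239×2.045) = 0.3677 × 27.54 × 0.6134 = 6.211 mg/L.
Minimum DO = 9.04 − 6.211 = 2.829 mg/L.

t_c ≈ 2.05 d; minimum DO ≈ 2.83 mg/L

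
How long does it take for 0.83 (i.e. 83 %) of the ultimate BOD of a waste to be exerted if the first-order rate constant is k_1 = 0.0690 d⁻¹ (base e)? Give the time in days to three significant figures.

y/L₀ = 1 − e^(−k_1 t) = 0.83 ⇒ e^(−k_1 t) = 0.170
t = −ln(0.170) / 0.0690 = 1.772 / 0.0690 = 25.68 d.

t ≈ 25.7 d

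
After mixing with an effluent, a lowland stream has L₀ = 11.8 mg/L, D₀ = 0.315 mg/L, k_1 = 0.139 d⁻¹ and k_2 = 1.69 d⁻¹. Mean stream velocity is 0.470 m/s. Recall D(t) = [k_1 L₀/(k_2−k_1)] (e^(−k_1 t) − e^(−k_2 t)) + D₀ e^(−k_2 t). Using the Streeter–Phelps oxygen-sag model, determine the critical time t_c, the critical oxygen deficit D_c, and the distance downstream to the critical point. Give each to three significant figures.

At the critical point dD/dt = 0, so k_1 L₀ e^(−k_1 t) = k_2 D. Substituting D(t) from the Streeter–Phelps equation and solving for t gives
t_c = ln[(k_2/k_1)(1 − D₀(k_2−k_1)/(k_1 L₀))] / (k_2−k_1).
Here k_2−k_1 = 1.551 d⁻¹ and 1 − D₀(k_2−k_1)/(k_1 L₀) = 1 − 0.315×1.551/(0.139×11.8) = 0.7021, so
t_c = ln(12.16 × 0.7021) / 1.551 = 2.144 / 1.551 = 1.383 d.
L(t_c) = L₀ e^(−k_1 t_c) = 11.8 × 0.8252 = 9.737 mg/L, and at the critical point k_2 D_c = k_1 L, so D_c = (0.139/1.69) × 9.737 = 0.8008 mg/L.
x_c = v t_c = 0.470 m/s × 1.383 d × 86400 s/d = 56140 m ≈ 56.1 km.

t_c ≈ 1.38 d; D_c ≈ 0.801 mg/L; x_c ≈ 56.1 km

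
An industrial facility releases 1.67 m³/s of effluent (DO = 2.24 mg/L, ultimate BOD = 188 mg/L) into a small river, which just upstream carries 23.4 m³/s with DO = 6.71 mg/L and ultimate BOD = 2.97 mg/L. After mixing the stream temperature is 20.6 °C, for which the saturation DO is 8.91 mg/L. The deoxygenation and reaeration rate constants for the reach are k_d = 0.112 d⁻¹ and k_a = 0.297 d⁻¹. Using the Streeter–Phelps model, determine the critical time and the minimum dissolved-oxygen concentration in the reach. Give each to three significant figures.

Mixed DO = (23.4×6.71 + 1.67×2.24)/(23.4+1.67) = 160.8/25.07 = 6.412 mg/L.
Mixed L₀ = (23.4×2.97 + 1.67×188)/(25.07) = 383.5/25.07 = 15.30 mg/L.
Initial deficit D₀ = C_s − DO₀ = 8.91 − 6.412 = 2.498 mg/L.
t_c = (1/0.1850) ln[(0.297/0.112)(1 − 2.498×0.1850/(0.112×15.30))] = 5.405 × ln(1.936) = 3.572 d.
D_c = (0.112/0.297) × 15.30 × e^(−0.112×3.572) = 0.3771 × 15.30 × 0.6703 = 3.866 mg/L.
Minimum DO = 8.91 − 3.866 = 5.044 mg/L.

t_c ≈ 3.57 d; minimum DO ≈ 5.04 mg/L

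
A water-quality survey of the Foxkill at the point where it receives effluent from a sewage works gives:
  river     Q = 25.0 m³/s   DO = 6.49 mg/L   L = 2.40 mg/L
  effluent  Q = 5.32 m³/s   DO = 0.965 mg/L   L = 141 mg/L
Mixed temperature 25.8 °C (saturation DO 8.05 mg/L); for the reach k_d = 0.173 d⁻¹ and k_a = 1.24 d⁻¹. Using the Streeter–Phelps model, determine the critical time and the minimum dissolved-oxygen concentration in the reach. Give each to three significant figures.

t_c ≈ 1.02 d; minimum DO ≈ 4.93 mg/L

Mixed DO = (25.0×6.49 + 5.32×0.965)/(25.0+5.32) = 167.4/30.32 = 5.521 mg/L.
Mixed L₀ = (25.0×2.40 + 5.32×141)/(30.32) = 810.1/30.32 = 26.72 mg/L.
Initial deficit D₀ = C_s − DO₀ = 8.05 − 5.521 = 2.529 mg/L.
t_c = (1/1.067) ln[(1.24/0.173)(1 − 2.529×1.067/(0.173×26.72))] = 0.9372 × ln(2.983) = 1.024 d.
D_c = (0.173/1.24) × 26.72 × e^(−0.173×1.024) = 0.1395 × 26.72 × 0.8376 = 3.122 mg/L.
Minimum DO = 8.05 − 3.122 = 4.928 mg/L.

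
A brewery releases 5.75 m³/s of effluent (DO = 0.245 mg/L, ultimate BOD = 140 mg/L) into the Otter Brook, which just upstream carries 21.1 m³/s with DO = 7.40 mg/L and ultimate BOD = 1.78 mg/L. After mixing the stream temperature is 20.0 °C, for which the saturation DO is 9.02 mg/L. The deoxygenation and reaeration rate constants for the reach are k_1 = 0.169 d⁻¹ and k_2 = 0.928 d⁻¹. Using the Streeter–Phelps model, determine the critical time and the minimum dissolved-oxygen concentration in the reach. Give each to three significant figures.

Mixed DO = (21.1×7.40 + 5.75×0.245)/(21.1+5.75) = 157.5/26.85 = 5.868 mg/L.
Mixed L₀ = (21.1×1.78 + 5.75×140)/(26.85) = 842.6/26.85 = 31.38 mg/L.
Initial deficit D₀ = C_s − DO₀ = 9.02 − 5.868 = 3.152 mg/L.
t_c = (1/0.7590) ln[(0.928/0.169)(1 − 3.152×0.7590/(0.169×31.38))] = 1.318 × ln(3.014) = 1.453 d.
D_c = (0.169/0.928) × 31.38 × e^(−0.169×1.453) = 0.1821 × 31.38 × 0.7822 = 4.470 mg/L.
Minimum DO = 9.02 − 4.470 = 4.550 mg/L.

t_c ≈ 1.45 d; minimum DO ≈ 4.55 mg/L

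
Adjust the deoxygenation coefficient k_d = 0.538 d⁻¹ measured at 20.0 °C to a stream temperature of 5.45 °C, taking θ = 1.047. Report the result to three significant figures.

k_d(T₂) = k_d(T₁) · θ^(T₂−T₁) = 0.538 × 1.047^(5.45−20.0)
= 0.538 × 1.047^-14.6 = 0.538 × 0.5126 = 0.2758 d⁻¹.

k_d ≈ 0.276 d⁻¹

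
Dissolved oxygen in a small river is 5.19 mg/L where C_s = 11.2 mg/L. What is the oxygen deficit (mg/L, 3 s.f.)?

D ≈ 6.01 mg/L

D = C_s − C = 11.2 − 5.19 = 6.01 mg/L.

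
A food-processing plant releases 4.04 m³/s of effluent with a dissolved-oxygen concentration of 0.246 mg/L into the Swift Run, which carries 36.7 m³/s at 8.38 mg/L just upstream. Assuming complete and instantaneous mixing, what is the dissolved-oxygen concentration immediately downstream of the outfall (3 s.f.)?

Flow-weighted mixing: C = (Q_r C_r + Q_w C_w)/(Q_r + Q_w)
= (36.7×8.38 + 4.04×0.246)/(36.7 + 4.04) = 308.5/40.74 = 7.573 mg/L.

7.57 mg/L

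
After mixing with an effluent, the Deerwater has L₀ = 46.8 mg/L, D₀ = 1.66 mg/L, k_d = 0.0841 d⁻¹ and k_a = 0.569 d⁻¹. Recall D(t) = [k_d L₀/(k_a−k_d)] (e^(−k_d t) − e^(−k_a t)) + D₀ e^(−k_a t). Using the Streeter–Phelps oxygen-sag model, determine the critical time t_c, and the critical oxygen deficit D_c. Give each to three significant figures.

At the critical point dD/dt = 0, so k_d L₀ e^(−k_d t) = k_a D. Substituting D(t) from the Streeter–Phelps equation and solving for t gives
t_c = ln[(k_a/k_d)(1 − D₀(k_a−k_d)/(k_d L₀))] / (k_a−k_d).
Here k_a−k_d = 0.4849 d⁻¹ and 1 − D₀(k_a−k_d)/(k_d L₀) = 1 − 1.66×0.4849/(0.0841×46.8) = 0.7955, so
t_c = ln(6.766 × 0.7955) / 0.4849 = 1.683 / 0.4849 = 3.471 d.
L(t_c) = L₀ e^(−k_d t_c) = 46.8 × 0.7468 = 34.95 mg/L, and at the critical point k_a D_c = k_d L, so D_c = (0.0841/0.569) × 34.95 = 5.166 mg/L.

t_c ≈ 3.47 d; D_c ≈ 5.17 mg/L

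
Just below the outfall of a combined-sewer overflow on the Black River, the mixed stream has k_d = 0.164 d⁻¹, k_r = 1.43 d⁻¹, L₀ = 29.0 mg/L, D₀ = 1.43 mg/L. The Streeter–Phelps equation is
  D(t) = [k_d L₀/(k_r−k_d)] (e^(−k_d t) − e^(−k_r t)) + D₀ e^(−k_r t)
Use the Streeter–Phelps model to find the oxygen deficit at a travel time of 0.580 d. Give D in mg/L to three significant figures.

k_d L₀/(k_r−k_d) = 0.164×29.0/(1.43−0.164) = 4.756/1.266 = 3.757 mg/L.
e^(−k_d t) = e^(−0.164×0.5800) = 0.9093; e^(−k_r t) = e^(−1.43×0.5800) = 0.4363.
D = 3.757 × (0.9093 − 0.4363) + 1.43 × 0.4363 = 1.777 + 0.6239 = 2.401 mg/L.

D ≈ 2.40 mg/L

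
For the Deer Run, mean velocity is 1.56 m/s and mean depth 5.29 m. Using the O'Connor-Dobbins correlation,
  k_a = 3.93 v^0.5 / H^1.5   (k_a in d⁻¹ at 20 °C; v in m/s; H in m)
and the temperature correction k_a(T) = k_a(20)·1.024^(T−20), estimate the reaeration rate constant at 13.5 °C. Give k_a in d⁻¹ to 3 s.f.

k_a ≈ 0.346 d⁻¹

k_a(20) = 3.93 × 1.56^0.5 / 5.29^1.5 = 3.93 × 1.249 / 12.17 = 0.4034 d⁻¹.
k_a(13.5) = 0.4034 × 1.024^(13.5−20) = 0.4034 × 0.8571 = 0.3458 d⁻¹.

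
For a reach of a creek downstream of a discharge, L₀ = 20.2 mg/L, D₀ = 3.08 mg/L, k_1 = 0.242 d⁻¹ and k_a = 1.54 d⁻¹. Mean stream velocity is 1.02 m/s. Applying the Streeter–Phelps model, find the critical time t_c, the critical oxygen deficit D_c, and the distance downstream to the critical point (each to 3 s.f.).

With k_a/k_1 = 6.364 and 1 − D₀(k_a−k_1)/(k_1 L₀) = 0.1822,
t_c = ln(6.364 × 0.1822) / (1.54 − 0.242) = ln(1.159) / 1.298 = 0.1478/1.298 = 0.1139 d.
L(t_c) = L₀ e^(−k_1 t_c) = 20.2 × 0.9728 = 19.65 mg/L, and at the critical point k_a D_c = k_1 L, so D_c = (0.242/1.54) × 19.65 = 3.088 mg/L.
x_c = v t_c = 1.02 m/s × 0.1139 d × 86400 s/d = 10040 m ≈ 10.0 km.

t_c ≈ 0.114 d; D_c ≈ 3.09 mg/L; x_c ≈ 10.0 km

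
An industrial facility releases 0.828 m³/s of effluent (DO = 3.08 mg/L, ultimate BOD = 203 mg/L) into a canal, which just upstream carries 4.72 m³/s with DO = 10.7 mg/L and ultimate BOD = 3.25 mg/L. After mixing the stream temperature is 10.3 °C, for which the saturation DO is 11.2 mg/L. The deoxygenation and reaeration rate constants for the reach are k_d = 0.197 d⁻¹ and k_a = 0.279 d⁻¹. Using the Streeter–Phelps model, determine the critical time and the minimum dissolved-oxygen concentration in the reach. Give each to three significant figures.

t_c ≈ 3.99 d; minimum DO ≈ 0.563 mg/L

Mixed DO = (4.72×10.7 + 0.828×3.08)/(4.72+0.828) = 53.05/5.548 = 9.563 mg/L.
Mixed L₀ = (4.72×3.25 + 0.828×203)/(5.548) = 183.4/5.548 = 33.06 mg/L.
Initial deficit D₀ = C_s − DO₀ = 11.2 − 9.563 = 1.637 mg/L.
t_c = (1/0.08200) ln[(0.279/0.197)(1 − 1.637×0.08200/(0.197×33.06))] = 12.20 × ln(1.387) = 3.990 d.
D_c = (0.197/0.279) × 33.06 × e^(−0.197×3.990) = 0.7061 × 33.06 × 0.4557 = 10.64 mg/L.
Minimum DO = 11.2 − 10.64 = 0.5631 mg/L.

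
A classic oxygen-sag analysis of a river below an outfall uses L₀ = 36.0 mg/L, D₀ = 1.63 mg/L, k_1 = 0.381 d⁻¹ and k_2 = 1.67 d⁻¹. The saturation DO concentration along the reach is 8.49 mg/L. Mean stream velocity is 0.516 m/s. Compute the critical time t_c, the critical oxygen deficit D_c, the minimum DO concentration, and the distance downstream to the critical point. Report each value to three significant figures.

At the critical point dD/dt = 0, so k_1 L₀ e^(−k_1 t) = k_2 D. Substituting D(t) from the Streeter–Phelps equation and solving for t gives
t_c = ln[(k_2/k_1)(1 − D₀(k_2−k_1)/(k_1 L₀))] / (k_2−k_1).
Here k_2−k_1 = 1.289 d⁻¹ and 1 − D₀(k_2−k_1)/(k_1 L₀) = 1 − 1.63×1.289/(0.381×36.0) = 0.8468, so
t_c = ln(4.383 × 0.8468) / 1.289 = 1.312 / 1.289 = 1.017 d.
D_c = (k_1/k_2) L₀ e^(−k_1 t_c) = (0.381/1.67) × 36.0 × e^(−0.381×1.017) = 0.2281 × 36.0 × 0.6786 = 5.574 mg/L.
Minimum DO = C_s − D_c = 8.49 − 5.574 = 2.916 mg/L.
x_c = v t_c = 0.516 m/s × 1.017 d × 86400 s/d = 45360 m ≈ 45.4 km.

t_c ≈ 1.02 d; D_c ≈ 5.57 mg/L; min DO ≈ 2.92 mg/L; x_c ≈ 45.4 km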